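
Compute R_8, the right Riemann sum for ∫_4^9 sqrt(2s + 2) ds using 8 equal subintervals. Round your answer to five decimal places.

Δs = (9 − 4)/8 = 0.625.
Right endpoints: 4.625, 5.25, 5.875, 6.5, 7.125, 7.75, 8.375, 9.
f(4.625) ≈ 3.35410, f(5.25) ≈ 3.53553, f(5.875) ≈ 3.70810, f(6.5) ≈ 3.87298, f(7.125) ≈ 4.03113, f(7.75) ≈ 4.18330, f(8.375) ≈ 4.33013, f(9) ≈ 4.47214.
Sum = Δs · [f(4.625) + f(5.25) + f(5.875) + ...].
Sum ≈ 19.67963.

19.67963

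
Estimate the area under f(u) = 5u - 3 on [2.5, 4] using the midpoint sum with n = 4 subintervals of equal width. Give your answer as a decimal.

Δu = (4 − 2.5)/4 = 0.375.
Midpoints: 2.6875, 3.0625, 3.4375, 3.8125.
f(2.6875) = 10.4375, f(3.0625) = 12.3125, f(3.4375) = 14.1875, f(3.8125) = 16.0625.
Sum = Δu · [f(2.6875) + f(3.0625) + f(3.4375) + f(3.8125)].
Sum = 19.875.

19.875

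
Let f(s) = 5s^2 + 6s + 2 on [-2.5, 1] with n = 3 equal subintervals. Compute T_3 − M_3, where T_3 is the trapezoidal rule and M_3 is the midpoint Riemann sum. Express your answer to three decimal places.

5.955

T_3 ≈ 22.92824.
M_3 ≈ 16.97338.
T_3 − M_3 ≈ 5.955.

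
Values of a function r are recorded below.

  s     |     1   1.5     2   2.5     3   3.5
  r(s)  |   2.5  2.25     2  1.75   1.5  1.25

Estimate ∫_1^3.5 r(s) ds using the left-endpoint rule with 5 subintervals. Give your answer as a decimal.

Δs = 0.5.
Sum = 0.5·[2.5 + 2.25 + 2 + 1.75 + 1.5] = 5.

5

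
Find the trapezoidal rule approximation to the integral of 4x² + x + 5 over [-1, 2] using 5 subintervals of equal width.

29.22

Δx = (2 − (-1))/5 = 0.6.
f(-1) = 8, f(-0.4) = 5.24, f(0.2) = 5.36, f(0.8) = 8.36, f(1.4) = 14.24, f(2) = 23.
T_5 = (Δx/2)·[f(x_0) + 2f(x_1) + ... + 2f(x_{4}) + f(x_5)].
Sum = 29.22.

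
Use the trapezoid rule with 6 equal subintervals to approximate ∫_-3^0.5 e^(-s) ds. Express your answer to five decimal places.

Δs = (0.5 − (-3))/6 = 7/12.
f(-3) ≈ 20.08554, f(-29/12) ≈ 11.20844, f(-11/6) ≈ 6.25470, f(-1.25) ≈ 3.49034, f(-2/3) ≈ 1.94773, f(-1/12) ≈ 1.08690, f(0.5) ≈ 0.60653.
T_6 = (Δs/2)·[f(s_0) + 2f(s_1) + ... + 2f(s_{5}) + f(s_6)].
Sum ≈ 20.02825.

20.02825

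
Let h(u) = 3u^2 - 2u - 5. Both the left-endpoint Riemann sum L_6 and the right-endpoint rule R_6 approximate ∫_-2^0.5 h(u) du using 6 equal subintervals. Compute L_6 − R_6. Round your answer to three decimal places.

6.771

L_6 ≈ 2.97743.
R_6 ≈ -3.79340.
L_6 − R_6 ≈ 6.771.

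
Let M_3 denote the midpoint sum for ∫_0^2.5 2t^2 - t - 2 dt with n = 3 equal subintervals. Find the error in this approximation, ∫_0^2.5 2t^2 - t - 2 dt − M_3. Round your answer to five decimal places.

0.28935

Exact integral: ∫_0^2.5 f(t) dt ≈ 2.2916667.
M_3 ≈ 2.0023148.
Error ≈ 2.2916667 − 2.0023148 ≈ 0.28935.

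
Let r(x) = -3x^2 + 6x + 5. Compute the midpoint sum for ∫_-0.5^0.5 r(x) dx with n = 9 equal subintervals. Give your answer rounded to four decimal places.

Δx = (0.5 − (-0.5))/9 = 1/9.
Midpoints: -4/9, -1/3, -2/9, -1/9, 0, 1/9, 2/9, 1/3, 4/9.
r(-4/9) = 47/27, r(-1/3) = 8/3, r(-2/9) = 95/27, r(-1/9) = 116/27, r(0) = 5, r(1/9) = 152/27, r(2/9) = 167/27, r(1/3) = 20/3, r(4/9) = 191/27.
Sum = Δx · [r(-4/9) + r(-1/3) + r(-2/9) + ...].
Sum ≈ 4.7531.

4.7531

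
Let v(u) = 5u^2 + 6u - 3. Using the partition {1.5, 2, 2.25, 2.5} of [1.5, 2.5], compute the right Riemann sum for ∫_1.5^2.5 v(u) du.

34.265625

Subinterval widths: 0.5, 0.25, 0.25.
Right endpoints: 2, 2.25, 2.5.
v(2) = 29, v(2.25) = 35.8125, v(2.5) = 43.25.
Sum = Σ Δu_i · v(u_i).
Sum = 34.265625.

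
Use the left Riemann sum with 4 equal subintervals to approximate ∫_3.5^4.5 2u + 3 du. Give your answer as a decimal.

10.75

Δu = (4.5 − 3.5)/4 = 0.25.
Left endpoints: 3.5, 3.75, 4, 4.25.
f(3.5) = 10, f(3.75) = 10.5, f(4) = 11, f(4.25) = 11.5.
Sum = Δu · [f(3.5) + f(3.75) + f(4) + f(4.25)].
Sum = 10.75.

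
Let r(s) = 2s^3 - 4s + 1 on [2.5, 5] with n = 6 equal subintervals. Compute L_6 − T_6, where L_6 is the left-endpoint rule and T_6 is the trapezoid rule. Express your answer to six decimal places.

-43.489583

L_6 ≈ 216.10677083.
T_6 ≈ 259.59635417.
L_6 − T_6 ≈ -43.489583.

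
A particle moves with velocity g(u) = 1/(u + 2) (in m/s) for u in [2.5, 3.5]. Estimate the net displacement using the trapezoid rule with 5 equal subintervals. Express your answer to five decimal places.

0.20073

Δu = (3.5 − 2.5)/5 = 0.2.
g(2.5) = 2/9, g(2.7) = 10/47, g(2.9) = 10/49, g(3.1) = 10/51, g(3.3) = 10/53, g(3.5) = 2/11.
T_5 = (Δu/2)·[g(u_0) + 2g(u_1) + ... + 2g(u_{4}) + g(u_5)].
Sum ≈ 0.20073.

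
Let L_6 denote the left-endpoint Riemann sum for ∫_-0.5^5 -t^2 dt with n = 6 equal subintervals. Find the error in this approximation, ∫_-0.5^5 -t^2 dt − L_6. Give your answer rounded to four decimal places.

-10.5735

Exact integral: ∫_-0.5^5 f(t) dt ≈ -41.708333.
L_6 ≈ -31.134838.
Error ≈ -41.708333 − (-31.134838) ≈ -10.5735.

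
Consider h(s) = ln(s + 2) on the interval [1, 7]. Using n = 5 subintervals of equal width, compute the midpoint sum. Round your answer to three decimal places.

10.492

Δs = (7 − 1)/5 = 1.2.
Midpoints: 1.6, 2.8, 4, 5.2, 6.4.
h(1.6) ≈ 1.281, h(2.8) ≈ 1.569, h(4) ≈ 1.792, h(5.2) ≈ 1.974, h(6.4) ≈ 2.128.
Sum = Δs · [h(1.6) + h(2.8) + h(4) + h(5.2) + h(6.4)].
Sum ≈ 10.492.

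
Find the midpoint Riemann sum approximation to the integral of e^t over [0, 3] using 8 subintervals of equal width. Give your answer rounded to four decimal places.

18.9742

Δt = (3 − 0)/8 = 0.375.
Midpoints: 0.1875, 0.5625, 0.9375, 1.3125, 1.6875, 2.0625, 2.4375, 2.8125.
f(0.1875) ≈ 1.2062, f(0.5625) ≈ 1.7551, f(0.9375) ≈ 2.5536, f(1.3125) ≈ 3.7155, f(1.6875) ≈ 5.4059, f(2.0625) ≈ 7.8656, f(2.4375) ≈ 11.4444, f(2.8125) ≈ 16.6515.
Sum = Δt · [f(0.1875) + f(0.5625) + f(0.9375) + ...].
Sum ≈ 18.9742.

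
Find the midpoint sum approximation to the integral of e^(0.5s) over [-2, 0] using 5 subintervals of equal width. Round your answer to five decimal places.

Δs = (0 − (-2))/5 = 0.4.
Midpoints: -1.8, -1.4, -1, -0.6, -0.2.
f(-1.8) ≈ 0.40657, f(-1.4) ≈ 0.49659, f(-1) ≈ 0.60653, f(-0.6) ≈ 0.74082, f(-0.2) ≈ 0.90484.
Sum = Δs · [f(-1.8) + f(-1.4) + f(-1) + f(-0.6) + f(-0.2)].
Sum ≈ 1.26214.

1.26214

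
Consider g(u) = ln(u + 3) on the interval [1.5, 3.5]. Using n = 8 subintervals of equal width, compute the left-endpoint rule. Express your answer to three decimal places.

Δu = (3.5 − 1.5)/8 = 0.25.
Left endpoints: 1.5, 1.75, 2, 2.25, 2.5, 2.75, 3, 3.25.
g(1.5) ≈ 1.504, g(1.75) ≈ 1.558, g(2) ≈ 1.609, g(2.25) ≈ 1.658, g(2.5) ≈ 1.705, g(2.75) ≈ 1.749, g(3) ≈ 1.792, g(3.25) ≈ 1.833.
Sum = Δu · [g(1.5) + g(1.75) + g(2) + ...].
Sum ≈ 3.352.

3.352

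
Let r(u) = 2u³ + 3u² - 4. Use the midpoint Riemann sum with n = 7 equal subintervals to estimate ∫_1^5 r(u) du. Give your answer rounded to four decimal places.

Δu = (5 − 1)/7 = 4/7.
Midpoints: 9/7, 13/7, 17/7, 3, 25/7, 29/7, 33/7.
r(9/7) = 1787/343, r(13/7) = 6571/343, r(17/7) = 14523/343, r(3) = 77, r(25/7) = 43003/343, r(29/7) = 65067/343, r(33/7) = 93371/343.
Sum = Δu · [r(9/7) + r(13/7) + r(17/7) + ...].
Sum ≈ 417.7143.

417.7143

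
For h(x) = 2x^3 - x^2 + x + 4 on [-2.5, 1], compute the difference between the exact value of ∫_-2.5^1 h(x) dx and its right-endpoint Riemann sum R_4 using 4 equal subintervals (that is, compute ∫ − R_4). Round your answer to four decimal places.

Exact integral: ∫_-2.5^1 h(x) dx ≈ -13.197917.
R_4 ≈ 2.720703.
Error ≈ -13.197917 − 2.720703 ≈ -15.9186.

-15.9186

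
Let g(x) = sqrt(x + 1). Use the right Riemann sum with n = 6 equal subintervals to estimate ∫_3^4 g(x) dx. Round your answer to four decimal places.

Δx = (4 − 3)/6 = 1/6.
Right endpoints: 19/6, 10/3, 3.5, 11/3, 23/6, 4.
g(19/6) ≈ 2.0412, g(10/3) ≈ 2.0817, g(3.5) ≈ 2.1213, g(11/3) ≈ 2.1602, g(23/6) ≈ 2.1985, g(4) ≈ 2.2361.
Sum = Δx · [g(19/6) + g(10/3) + g(3.5) + ...].
Sum ≈ 2.1398.

2.1398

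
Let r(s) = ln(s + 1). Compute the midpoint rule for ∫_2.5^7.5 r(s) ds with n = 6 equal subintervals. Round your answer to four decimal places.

8.8107

Δs = (7.5 − 2.5)/6 = 5/6.
Midpoints: 35/12, 3.75, 55/12, 65/12, 6.25, 85/12.
r(35/12) ≈ 1.3652, r(3.75) ≈ 1.5581, r(55/12) ≈ 1.7198, r(65/12) ≈ 1.8589, r(6.25) ≈ 1.9810, r(85/12) ≈ 2.0898.
Sum = Δs · [r(35/12) + r(3.75) + r(55/12) + ...].
Sum ≈ 8.8107.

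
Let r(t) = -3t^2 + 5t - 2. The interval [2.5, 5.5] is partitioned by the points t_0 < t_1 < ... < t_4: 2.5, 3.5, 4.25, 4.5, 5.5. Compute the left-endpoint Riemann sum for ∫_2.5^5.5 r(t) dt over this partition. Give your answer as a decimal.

-73.171875

Subinterval widths: 1, 0.75, 0.25, 1.
Left endpoints: 2.5, 3.5, 4.25, 4.5.
r(2.5) = -8.25, r(3.5) = -21.25, r(4.25) = -34.9375, r(4.5) = -40.25.
Sum = Σ Δt_i · r(t_i).
Sum = -73.171875.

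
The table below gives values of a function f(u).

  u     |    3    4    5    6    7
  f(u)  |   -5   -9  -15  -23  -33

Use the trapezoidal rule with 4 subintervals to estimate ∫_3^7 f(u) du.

-66

Δu = 1.
T_4 = (1/2)·[(-5) + 2·(-9) + 2·(-15) + 2·(-23) + (-33)] = -66.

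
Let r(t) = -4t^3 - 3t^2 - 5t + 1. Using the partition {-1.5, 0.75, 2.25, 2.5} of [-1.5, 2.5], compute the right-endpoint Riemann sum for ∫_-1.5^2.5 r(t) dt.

Subinterval widths: 2.25, 1.5, 0.25.
Right endpoints: 0.75, 2.25, 2.5.
r(0.75) = -6.125, r(2.25) = -71, r(2.5) = -92.75.
Sum = Σ Δt_i · r(t_i).
Sum = -143.46875.

-143.46875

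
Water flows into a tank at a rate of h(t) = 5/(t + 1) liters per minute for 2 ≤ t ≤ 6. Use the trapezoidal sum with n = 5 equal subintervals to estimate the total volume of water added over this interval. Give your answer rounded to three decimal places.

Δt = (6 − 2)/5 = 0.8.
h(2) = 5/3, h(2.8) = 25/19, h(3.6) = 25/23, h(4.4) = 25/27, h(5.2) = 25/31, h(6) = 5/7.
T_5 = (Δt/2)·[h(t_0) + 2h(t_1) + ... + 2h(t_{4}) + h(t_5)].
Sum ≈ 4.260.

4.260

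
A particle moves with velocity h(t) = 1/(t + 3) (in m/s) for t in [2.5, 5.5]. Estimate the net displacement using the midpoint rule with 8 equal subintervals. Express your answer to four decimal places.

0.4352

Δt = (5.5 − 2.5)/8 = 0.375.
Midpoints: 2.6875, 3.0625, 3.4375, 3.8125, 4.1875, 4.5625, 4.9375, 5.3125.
h(2.6875) = 16/91, h(3.0625) = 16/97, h(3.4375) = 16/103, h(3.8125) = 16/109, h(4.1875) = 16/115, h(4.5625) = 16/121, h(4.9375) = 16/127, h(5.3125) = 16/133.
Sum = Δt · [h(2.6875) + h(3.0625) + h(3.4375) + ...].
Sum ≈ 0.4352.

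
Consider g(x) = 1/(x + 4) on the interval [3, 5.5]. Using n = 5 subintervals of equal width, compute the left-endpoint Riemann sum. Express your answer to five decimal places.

Δx = (5.5 − 3)/5 = 0.5.
Left endpoints: 3, 3.5, 4, 4.5, 5.
g(3) = 1/7, g(3.5) = 2/15, g(4) = 0.125, g(4.5) = 2/17, g(5) = 1/9.
Sum = Δx · [g(3) + g(3.5) + g(4) + g(4.5) + g(5)].
Sum ≈ 0.31497.

0.31497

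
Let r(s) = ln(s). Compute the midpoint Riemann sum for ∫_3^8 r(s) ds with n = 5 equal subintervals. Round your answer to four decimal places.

Δs = (8 − 3)/5 = 1.
Midpoints: 3.5, 4.5, 5.5, 6.5, 7.5.
r(3.5) ≈ 1.2528, r(4.5) ≈ 1.5041, r(5.5) ≈ 1.7047, r(6.5) ≈ 1.8718, r(7.5) ≈ 2.0149.
Sum = Δs · [r(3.5) + r(4.5) + r(5.5) + r(6.5) + r(7.5)].
Sum ≈ 8.3483.

8.3483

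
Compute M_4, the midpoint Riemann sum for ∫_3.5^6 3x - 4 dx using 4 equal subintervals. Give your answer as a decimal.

Δx = (6 − 3.5)/4 = 0.625.
Midpoints: 3.8125, 4.4375, 5.0625, 5.6875.
f(3.8125) = 7.4375, f(4.4375) = 9.3125, f(5.0625) = 11.1875, f(5.6875) = 13.0625.
Sum = Δx · [f(3.8125) + f(4.4375) + f(5.0625) + f(5.6875)].
Sum = 25.625.

25.625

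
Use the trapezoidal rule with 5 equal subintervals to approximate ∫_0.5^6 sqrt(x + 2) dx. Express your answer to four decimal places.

Δx = (6 − 0.5)/5 = 1.1.
f(0.5) ≈ 1.5811, f(1.6) ≈ 1.8974, f(2.7) ≈ 2.1679, f(3.8) ≈ 2.4083, f(4.9) ≈ 2.6268, f(6) ≈ 2.8284.
T_5 = (Δx/2)·[f(x_0) + 2f(x_1) + ... + 2f(x_{4}) + f(x_5)].
Sum ≈ 12.4357.

12.4357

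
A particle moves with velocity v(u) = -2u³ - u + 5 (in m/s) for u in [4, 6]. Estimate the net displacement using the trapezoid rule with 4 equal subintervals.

-522.5

Δu = (6 − 4)/4 = 0.5.
v(4) = -127, v(4.5) = -181.75, v(5) = -250, v(5.5) = -333.25, v(6) = -433.
T_4 = (Δu/2)·[v(u_0) + 2v(u_1) + 2v(u_2) + 2v(u_3) + v(u_4)].
Sum = -522.5.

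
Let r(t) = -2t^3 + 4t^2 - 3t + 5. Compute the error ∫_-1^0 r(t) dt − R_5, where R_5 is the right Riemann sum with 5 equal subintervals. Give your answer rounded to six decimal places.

0.853333

Exact integral: ∫_-1^0 r(t) dt ≈ 8.33333333.
R_5 = 7.48.
Error ≈ 8.33333333 − 7.48 ≈ 0.853333.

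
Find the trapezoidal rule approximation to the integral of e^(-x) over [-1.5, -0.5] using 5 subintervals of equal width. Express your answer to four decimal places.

Δx = (-0.5 − (-1.5))/5 = 0.2.
f(-1.5) ≈ 4.4817, f(-1.3) ≈ 3.6693, f(-1.1) ≈ 3.0042, f(-0.9) ≈ 2.4596, f(-0.7) ≈ 2.0138, f(-0.5) ≈ 1.6487.
T_5 = (Δx/2)·[f(x_0) + 2f(x_1) + ... + 2f(x_{4}) + f(x_5)].
Sum ≈ 2.8424.

2.8424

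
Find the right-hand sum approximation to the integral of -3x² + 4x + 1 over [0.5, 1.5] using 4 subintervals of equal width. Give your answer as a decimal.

1.46875

Δx = (1.5 − 0.5)/4 = 0.25.
Right endpoints: 0.75, 1, 1.25, 1.5.
f(0.75) = 2.3125, f(1) = 2, f(1.25) = 1.3125, f(1.5) = 0.25.
Sum = Δx · [f(0.75) + f(1) + f(1.25) + f(1.5)].
Sum = 1.46875.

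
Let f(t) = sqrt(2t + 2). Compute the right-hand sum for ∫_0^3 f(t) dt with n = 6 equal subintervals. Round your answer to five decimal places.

6.94589

Δt = (3 − 0)/6 = 0.5.
Right endpoints: 0.5, 1, 1.5, 2, 2.5, 3.
f(0.5) ≈ 1.73205, f(1) ≈ 2.00000, f(1.5) ≈ 2.23607, f(2) ≈ 2.44949, f(2.5) ≈ 2.64575, f(3) ≈ 2.82843.
Sum = Δt · [f(0.5) + f(1) + f(1.5) + ...].
Sum ≈ 6.94589.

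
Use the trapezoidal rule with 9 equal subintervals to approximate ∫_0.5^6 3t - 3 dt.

Δt = (6 − 0.5)/9 = 11/18.
f(0.5) = -1.5, f(10/9) = 1/3, f(31/18) = 13/6, f(7/3) = 4, f(53/18) = 35/6, f(32/9) = 23/3, f(25/6) = 9.5, f(43/9) = 34/3, f(97/18) = 79/6, f(6) = 15.
T_9 = (Δt/2)·[f(t_0) + 2f(t_1) + ... + 2f(t_{8}) + f(t_9)].
Sum = 37.125.

37.125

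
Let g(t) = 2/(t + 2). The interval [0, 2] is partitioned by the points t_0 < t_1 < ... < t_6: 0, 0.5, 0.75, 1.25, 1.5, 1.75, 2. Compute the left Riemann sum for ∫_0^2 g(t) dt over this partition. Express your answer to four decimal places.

1.4937

Subinterval widths: 0.5, 0.25, 0.5, 0.25, 0.25, 0.25.
Left endpoints: 0, 0.5, 0.75, 1.25, 1.5, 1.75.
g(0) = 1, g(0.5) = 0.8, g(0.75) = 8/11, g(1.25) = 8/13, g(1.5) = 4/7, g(1.75) = 8/15.
Sum = Σ Δt_i · g(t_i).
Sum ≈ 1.4937.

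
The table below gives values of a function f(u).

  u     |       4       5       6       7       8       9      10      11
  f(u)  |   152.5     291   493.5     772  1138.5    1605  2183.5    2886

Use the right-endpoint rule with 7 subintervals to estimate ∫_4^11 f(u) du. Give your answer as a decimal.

9369.5

Δu = 1.
Sum = 1·[291 + 493.5 + 772 + 1138.5 + 1605 + 2183.5 + 2886] = 9369.5.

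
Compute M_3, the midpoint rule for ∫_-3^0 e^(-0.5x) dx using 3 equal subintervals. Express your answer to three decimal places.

Δx = (0 − (-3))/3 = 1.
Midpoints: -2.5, -1.5, -0.5.
f(-2.5) ≈ 3.490, f(-1.5) ≈ 2.117, f(-0.5) ≈ 1.284.
Sum = Δx · [f(-2.5) + f(-1.5) + f(-0.5)].
Sum ≈ 6.891.

6.891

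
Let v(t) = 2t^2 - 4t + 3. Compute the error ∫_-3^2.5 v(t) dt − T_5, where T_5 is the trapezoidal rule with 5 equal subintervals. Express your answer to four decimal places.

-2.2183

Exact integral: ∫_-3^2.5 v(t) dt ≈ 50.416667.
T_5 = 52.635.
Error ≈ 50.416667 − 52.635 ≈ -2.2183.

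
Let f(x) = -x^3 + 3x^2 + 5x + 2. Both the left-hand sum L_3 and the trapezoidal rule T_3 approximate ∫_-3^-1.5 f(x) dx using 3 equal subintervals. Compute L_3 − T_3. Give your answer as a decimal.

9.09375

L_3 = 38.4375.
T_3 = 29.34375.
L_3 − T_3 = 9.09375.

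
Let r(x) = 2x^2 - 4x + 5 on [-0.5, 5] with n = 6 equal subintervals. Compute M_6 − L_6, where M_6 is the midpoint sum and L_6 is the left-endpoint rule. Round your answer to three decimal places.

10.293

M_6 ≈ 60.64641.
L_6 ≈ 50.35301.
M_6 − L_6 ≈ 10.293.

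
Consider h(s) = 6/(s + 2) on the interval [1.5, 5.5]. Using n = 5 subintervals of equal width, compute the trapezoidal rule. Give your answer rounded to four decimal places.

Δs = (5.5 − 1.5)/5 = 0.8.
h(1.5) = 12/7, h(2.3) = 60/43, h(3.1) = 20/17, h(3.9) = 60/59, h(4.7) = 60/67, h(5.5) = 0.8.
T_5 = (Δs/2)·[h(s_0) + 2h(s_1) + ... + 2h(s_{4}) + h(s_5)].
Sum ≈ 4.5931.

4.5931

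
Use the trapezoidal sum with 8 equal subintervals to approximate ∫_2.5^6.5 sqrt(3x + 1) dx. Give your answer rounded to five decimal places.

15.11533

Δx = (6.5 − 2.5)/8 = 0.5.
f(2.5) ≈ 2.91548, f(3) ≈ 3.16228, f(3.5) ≈ 3.39116, f(4) ≈ 3.60555, f(4.5) ≈ 3.80789, f(5) ≈ 4.00000, f(5.5) ≈ 4.18330, f(6) ≈ 4.35890, f(6.5) ≈ 4.52769.
T_8 = (Δx/2)·[f(x_0) + 2f(x_1) + ... + 2f(x_{7}) + f(x_8)].
Sum ≈ 15.11533.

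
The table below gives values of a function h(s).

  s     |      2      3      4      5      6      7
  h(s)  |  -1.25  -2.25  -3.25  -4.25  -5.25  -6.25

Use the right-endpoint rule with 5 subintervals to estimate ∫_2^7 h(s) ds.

Δs = 1.
Sum = 1·[(-2.25) + (-3.25) + (-4.25) + (-5.25) + (-6.25)] = -21.25.

-21.25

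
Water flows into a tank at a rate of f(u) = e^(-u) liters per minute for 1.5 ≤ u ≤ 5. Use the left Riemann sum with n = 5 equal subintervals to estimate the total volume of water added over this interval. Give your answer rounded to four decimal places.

Δu = (5 − 1.5)/5 = 0.7.
Left endpoints: 1.5, 2.2, 2.9, 3.6, 4.3.
f(1.5) ≈ 0.2231, f(2.2) ≈ 0.1108, f(2.9) ≈ 0.0550, f(3.6) ≈ 0.0273, f(4.3) ≈ 0.0136.
Sum = Δu · [f(1.5) + f(2.2) + f(2.9) + f(3.6) + f(4.3)].
Sum ≈ 0.3009.

0.3009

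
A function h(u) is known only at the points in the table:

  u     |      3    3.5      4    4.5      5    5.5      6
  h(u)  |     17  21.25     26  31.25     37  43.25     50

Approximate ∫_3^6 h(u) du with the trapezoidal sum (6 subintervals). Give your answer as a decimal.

Δu = 0.5.
T_6 = (0.5/2)·[17 + 2·21.25 + 2·26 + 2·31.25 + 2·37 + 2·43.25 + 50] = 96.125.

96.125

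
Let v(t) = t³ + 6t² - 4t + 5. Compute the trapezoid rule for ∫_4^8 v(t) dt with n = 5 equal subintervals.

Δt = (8 − 4)/5 = 0.8.
v(4) = 149, v(4.8) = 234.632, v(5.6) = 346.376, v(6.4) = 487.304, v(7.2) = 660.488, v(8) = 869.
T_5 = (Δt/2)·[v(t_0) + 2v(t_1) + ... + 2v(t_{4}) + v(t_5)].
Sum = 1790.24.

1790.24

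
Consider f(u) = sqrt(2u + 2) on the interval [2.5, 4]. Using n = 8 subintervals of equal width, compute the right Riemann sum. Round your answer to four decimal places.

Δu = (4 − 2.5)/8 = 0.1875.
Right endpoints: 2.6875, 2.875, 3.0625, 3.25, 3.4375, 3.625, 3.8125, 4.
f(2.6875) ≈ 2.7157, f(2.875) ≈ 2.7839, f(3.0625) ≈ 2.8504, f(3.25) ≈ 2.9155, f(3.4375) ≈ 2.9791, f(3.625) ≈ 3.0414, f(3.8125) ≈ 3.1024, f(4) ≈ 3.1623.
Sum = Δu · [f(2.6875) + f(2.875) + f(3.0625) + ...].
Sum ≈ 4.4157.

4.4157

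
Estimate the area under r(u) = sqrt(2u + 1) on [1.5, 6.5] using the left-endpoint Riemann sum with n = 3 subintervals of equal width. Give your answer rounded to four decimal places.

13.2900

Δu = (6.5 − 1.5)/3 = 5/3.
Left endpoints: 1.5, 19/6, 29/6.
r(1.5) ≈ 2.0000, r(19/6) ≈ 2.7080, r(29/6) ≈ 3.2660.
Sum = Δu · [r(1.5) + r(19/6) + r(29/6)].
Sum ≈ 13.2900.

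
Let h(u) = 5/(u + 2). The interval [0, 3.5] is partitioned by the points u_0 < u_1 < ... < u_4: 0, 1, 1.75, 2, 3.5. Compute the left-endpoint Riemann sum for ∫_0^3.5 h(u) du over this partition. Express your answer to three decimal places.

Subinterval widths: 1, 0.75, 0.25, 1.5.
Left endpoints: 0, 1, 1.75, 2.
h(0) = 2.5, h(1) = 5/3, h(1.75) = 4/3, h(2) = 1.25.
Sum = Σ Δu_i · h(u_i).
Sum ≈ 5.958.

5.958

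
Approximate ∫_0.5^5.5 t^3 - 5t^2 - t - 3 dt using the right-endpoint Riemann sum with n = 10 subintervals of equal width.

Δt = (5.5 − 0.5)/10 = 0.5.
Right endpoints: 1, 1.5, 2, 2.5, 3, 3.5, 4, 4.5, 5, 5.5.
f(1) = -8, f(1.5) = -12.375, f(2) = -17, f(2.5) = -21.125, f(3) = -24, f(3.5) = -24.875, f(4) = -23, f(4.5) = -17.625, f(5) = -8, f(5.5) = 6.625.
Sum = Δt · [f(1) + f(1.5) + f(2) + ...].
Sum = -74.6875.

-74.6875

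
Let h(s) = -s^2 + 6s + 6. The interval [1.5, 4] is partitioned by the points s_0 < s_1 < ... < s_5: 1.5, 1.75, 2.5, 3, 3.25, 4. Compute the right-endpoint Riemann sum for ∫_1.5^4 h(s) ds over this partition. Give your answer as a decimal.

36.15625

Subinterval widths: 0.25, 0.75, 0.5, 0.25, 0.75.
Right endpoints: 1.75, 2.5, 3, 3.25, 4.
h(1.75) = 13.4375, h(2.5) = 14.75, h(3) = 15, h(3.25) = 14.9375, h(4) = 14.
Sum = Σ Δs_i · h(s_i).
Sum = 36.15625.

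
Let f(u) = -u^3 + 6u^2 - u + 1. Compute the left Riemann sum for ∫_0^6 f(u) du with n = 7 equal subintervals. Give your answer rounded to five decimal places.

Δu = (6 − 0)/7 = 6/7.
Left endpoints: 0, 6/7, 12/7, 18/7, 24/7, 30/7, 36/7.
f(0) = 1, f(6/7) = 1345/343, f(12/7) = 4075/343, f(18/7) = 7237/343, f(24/7) = 9535/343, f(30/7) = 9673/343, f(36/7) = 6355/343.
Sum = Δu · [f(0) + f(6/7) + f(12/7) + ...].
Sum ≈ 96.36735.

96.36735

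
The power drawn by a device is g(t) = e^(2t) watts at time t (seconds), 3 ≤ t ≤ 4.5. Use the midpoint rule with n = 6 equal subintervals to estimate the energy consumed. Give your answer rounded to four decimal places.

Δt = (4.5 − 3)/6 = 0.25.
Midpoints: 3.125, 3.375, 3.625, 3.875, 4.125, 4.375.
g(3.125) ≈ 518.0128, g(3.375) ≈ 854.0588, g(3.625) ≈ 1408.1048, g(3.875) ≈ 2321.5724, g(4.125) ≈ 3827.6258, g(4.375) ≈ 6310.6881.
Sum = Δt · [g(3.125) + g(3.375) + g(3.625) + ...].
Sum ≈ 3810.0157.

3810.0157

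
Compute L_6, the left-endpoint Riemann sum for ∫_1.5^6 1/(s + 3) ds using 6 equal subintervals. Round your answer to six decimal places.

0.736544

Δs = (6 − 1.5)/6 = 0.75.
Left endpoints: 1.5, 2.25, 3, 3.75, 4.5, 5.25.
f(1.5) = 2/9, f(2.25) = 4/21, f(3) = 1/6, f(3.75) = 4/27, f(4.5) = 2/15, f(5.25) = 4/33.
Sum = Δs · [f(1.5) + f(2.25) + f(3) + ...].
Sum ≈ 0.736544.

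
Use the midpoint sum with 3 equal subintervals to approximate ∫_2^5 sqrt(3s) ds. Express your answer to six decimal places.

Δs = (5 − 2)/3 = 1.
Midpoints: 2.5, 3.5, 4.5.
f(2.5) ≈ 2.738613, f(3.5) ≈ 3.240370, f(4.5) ≈ 3.674235.
Sum = Δs · [f(2.5) + f(3.5) + f(4.5)].
Sum ≈ 9.653218.

9.653218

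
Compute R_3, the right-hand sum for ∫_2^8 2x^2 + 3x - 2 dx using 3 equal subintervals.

560

Δx = (8 − 2)/3 = 2.
Right endpoints: 4, 6, 8.
f(4) = 42, f(6) = 88, f(8) = 150.
Sum = Δx · [f(4) + f(6) + f(8)].
Sum = 560.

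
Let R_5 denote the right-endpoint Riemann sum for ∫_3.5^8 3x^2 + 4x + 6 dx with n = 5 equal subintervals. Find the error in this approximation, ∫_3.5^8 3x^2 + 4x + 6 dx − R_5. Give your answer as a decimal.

-79.785

Exact integral: ∫_3.5^8 f(x) dx = 599.625.
R_5 = 679.41.
Error = 599.625 − 679.41 = -79.785.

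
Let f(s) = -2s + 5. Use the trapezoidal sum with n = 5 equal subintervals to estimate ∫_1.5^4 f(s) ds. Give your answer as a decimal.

-1.25

Δs = (4 − 1.5)/5 = 0.5.
f(1.5) = 2, f(2) = 1, f(2.5) = 0, f(3) = -1, f(3.5) = -2, f(4) = -3.
T_5 = (Δs/2)·[f(s_0) + 2f(s_1) + ... + 2f(s_{4}) + f(s_5)].
Sum = -1.25.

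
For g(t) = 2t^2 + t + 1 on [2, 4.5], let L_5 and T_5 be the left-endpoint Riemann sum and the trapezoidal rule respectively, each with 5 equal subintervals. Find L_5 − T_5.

-8.75

L_5 = 57.5.
T_5 = 66.25.
L_5 − T_5 = -8.75.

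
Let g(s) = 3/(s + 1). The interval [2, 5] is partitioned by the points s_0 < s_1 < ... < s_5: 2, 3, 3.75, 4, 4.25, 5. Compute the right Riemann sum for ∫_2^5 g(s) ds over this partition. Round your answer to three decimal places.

1.892

Subinterval widths: 1, 0.75, 0.25, 0.25, 0.75.
Right endpoints: 3, 3.75, 4, 4.25, 5.
g(3) = 0.75, g(3.75) = 12/19, g(4) = 0.6, g(4.25) = 4/7, g(5) = 0.5.
Sum = Σ Δs_i · g(s_i).
Sum ≈ 1.892.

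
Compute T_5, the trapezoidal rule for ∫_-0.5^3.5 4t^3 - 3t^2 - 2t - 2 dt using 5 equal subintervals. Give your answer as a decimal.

93.4

Δt = (3.5 − (-0.5))/5 = 0.8.
f(-0.5) = -2.25, f(0.3) = -2.762, f(1.1) = -2.506, f(1.9) = 10.806, f(2.7) = 49.462, f(3.5) = 125.75.
T_5 = (Δt/2)·[f(t_0) + 2f(t_1) + ... + 2f(t_{4}) + f(t_5)].
Sum = 93.4.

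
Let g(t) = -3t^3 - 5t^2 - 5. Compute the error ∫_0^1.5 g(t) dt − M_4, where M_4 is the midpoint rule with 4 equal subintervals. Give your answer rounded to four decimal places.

-0.2065

Exact integral: ∫_0^1.5 g(t) dt = -16.921875.
M_4 ≈ -16.715332.
Error ≈ -16.921875 − (-16.715332) ≈ -0.2065.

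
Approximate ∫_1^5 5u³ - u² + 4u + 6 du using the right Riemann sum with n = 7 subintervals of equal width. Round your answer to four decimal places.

995.1020

Δu = (5 − 1)/7 = 4/7.
Right endpoints: 11/7, 15/7, 19/7, 23/7, 27/7, 31/7, 5.
f(11/7) = 10022/343, f(15/7) = 20298/343, f(19/7) = 37550/343, f(23/7) = 63698/343, f(27/7) = 100662/343, f(31/7) = 150362/343, f(5) = 626.
Sum = Δu · [f(11/7) + f(15/7) + f(19/7) + ...].
Sum ≈ 995.1020.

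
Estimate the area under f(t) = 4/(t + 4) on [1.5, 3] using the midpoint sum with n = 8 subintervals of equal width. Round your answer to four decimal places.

Δt = (3 − 1.5)/8 = 0.1875.
Midpoints: 1.59375, 1.78125, 1.96875, 2.15625, 2.34375, 2.53125, 2.71875, 2.90625.
f(1.59375) = 128/179, f(1.78125) = 128/185, f(1.96875) = 128/191, f(2.15625) = 128/197, f(2.34375) = 128/203, f(2.53125) = 128/209, f(2.71875) = 128/215, f(2.90625) = 128/221.
Sum = Δt · [f(1.59375) + f(1.78125) + f(1.96875) + ...].
Sum ≈ 0.9646.

0.9646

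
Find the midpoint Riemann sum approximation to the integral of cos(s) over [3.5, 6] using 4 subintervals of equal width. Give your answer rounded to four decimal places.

Δs = (6 − 3.5)/4 = 0.625.
Midpoints: 3.8125, 4.4375, 5.0625, 5.6875.
f(3.8125) ≈ -0.7833, f(4.4375) ≈ -0.2714, f(5.0625) ≈ 0.3430, f(5.6875) ≈ 0.8278.
Sum = Δs · [f(3.8125) + f(4.4375) + f(5.0625) + f(5.6875)].
Sum ≈ 0.0725.

0.0725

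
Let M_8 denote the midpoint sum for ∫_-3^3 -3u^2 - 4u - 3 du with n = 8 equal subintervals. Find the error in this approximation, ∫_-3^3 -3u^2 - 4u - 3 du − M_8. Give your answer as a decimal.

Exact integral: ∫_-3^3 f(u) du = -72.
M_8 = -71.15625.
Error = -72 − (-71.15625) = -0.84375.

-0.84375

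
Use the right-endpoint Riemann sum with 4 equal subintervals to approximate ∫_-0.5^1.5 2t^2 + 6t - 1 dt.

10.5

Δt = (1.5 − (-0.5))/4 = 0.5.
Right endpoints: 0, 0.5, 1, 1.5.
f(0) = -1, f(0.5) = 2.5, f(1) = 7, f(1.5) = 12.5.
Sum = Δt · [f(0) + f(0.5) + f(1) + f(1.5)].
Sum = 10.5.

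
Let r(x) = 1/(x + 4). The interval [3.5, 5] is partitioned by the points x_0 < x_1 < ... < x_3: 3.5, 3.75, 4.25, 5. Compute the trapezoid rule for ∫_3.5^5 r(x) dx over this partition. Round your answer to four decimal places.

Subinterval widths: 0.25, 0.5, 0.75.
r(3.5) = 2/15, r(3.75) = 4/31, r(4.25) = 4/33, r(5) = 1/9.
On each subinterval the trapezoid contributes (Δx_i/2)·[r(x_{i-1}) + r(x_i)].
Sum ≈ 0.1825.

0.1825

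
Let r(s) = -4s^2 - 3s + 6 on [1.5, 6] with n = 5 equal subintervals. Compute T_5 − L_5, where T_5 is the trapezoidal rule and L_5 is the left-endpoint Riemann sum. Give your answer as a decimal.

T_5 = -309.555.
L_5 = -242.73.
T_5 − L_5 = -66.825.

-66.825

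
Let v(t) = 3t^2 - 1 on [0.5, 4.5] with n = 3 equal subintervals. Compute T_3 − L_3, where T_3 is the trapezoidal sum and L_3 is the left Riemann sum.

40

T_3 ≈ 90.5555556.
L_3 ≈ 50.5555556.
T_3 − L_3 = 40.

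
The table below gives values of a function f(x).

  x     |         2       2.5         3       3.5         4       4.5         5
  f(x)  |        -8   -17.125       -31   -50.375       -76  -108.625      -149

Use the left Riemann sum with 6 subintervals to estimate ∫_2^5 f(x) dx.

-145.5625

Δx = 0.5.
Sum = 0.5·[(-8) + (-17.125) + (-31) + (-50.375) + (-76) + (-108.625)] = -145.5625.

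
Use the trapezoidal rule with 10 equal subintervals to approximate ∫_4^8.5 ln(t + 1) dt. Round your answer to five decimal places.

8.83848

Δt = (8.5 − 4)/10 = 0.45.
f(4) ≈ 1.60944, f(4.45) ≈ 1.69562, f(4.9) ≈ 1.77495, f(5.35) ≈ 1.84845, f(5.8) ≈ 1.91692, f(6.25) ≈ 1.98100, f(6.7) ≈ 2.04122, f(7.15) ≈ 2.09802, f(7.6) ≈ 2.15176, f(8.05) ≈ 2.20276, f(8.5) ≈ 2.25129.
T_10 = (Δt/2)·[f(t_0) + 2f(t_1) + ... + 2f(t_{9}) + f(t_10)].
Sum ≈ 8.83848.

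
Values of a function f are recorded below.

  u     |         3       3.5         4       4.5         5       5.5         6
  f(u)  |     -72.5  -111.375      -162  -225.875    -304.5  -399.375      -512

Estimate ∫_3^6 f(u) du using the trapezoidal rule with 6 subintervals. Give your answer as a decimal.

Δu = 0.5.
T_6 = (0.5/2)·[(-72.5) + 2·(-111.375) + 2·(-162) + 2·(-225.875) + 2·(-304.5) + 2·(-399.375) + (-512)] = -747.6875.

-747.6875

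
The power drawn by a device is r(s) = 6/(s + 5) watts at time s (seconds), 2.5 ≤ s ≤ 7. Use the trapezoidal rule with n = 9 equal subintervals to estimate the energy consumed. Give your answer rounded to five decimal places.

2.82138

Δs = (7 − 2.5)/9 = 0.5.
r(2.5) = 0.8, r(3) = 0.75, r(3.5) = 12/17, r(4) = 2/3, r(4.5) = 12/19, r(5) = 0.6, r(5.5) = 4/7, r(6) = 6/11, r(6.5) = 12/23, r(7) = 0.5.
T_9 = (Δs/2)·[r(s_0) + 2r(s_1) + ... + 2r(s_{8}) + r(s_9)].
Sum ≈ 2.82138.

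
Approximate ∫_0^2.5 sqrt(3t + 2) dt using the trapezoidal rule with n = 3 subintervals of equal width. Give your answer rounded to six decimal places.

5.846068

Δt = (2.5 − 0)/3 = 5/6.
f(0) ≈ 1.414214, f(5/6) ≈ 2.121320, f(5/3) ≈ 2.645751, f(2.5) ≈ 3.082207.
T_3 = (Δt/2)·[f(t_0) + 2f(t_1) + 2f(t_2) + f(t_3)].
Sum ≈ 5.846068.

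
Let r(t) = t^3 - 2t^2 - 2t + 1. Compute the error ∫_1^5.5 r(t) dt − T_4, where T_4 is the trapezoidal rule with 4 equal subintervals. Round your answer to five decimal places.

Exact integral: ∫_1^5.5 r(t) dt = 93.515625.
T_4 ≈ 100.8720703.
Error ≈ 93.515625 − 100.8720703 ≈ -7.35645.

-7.35645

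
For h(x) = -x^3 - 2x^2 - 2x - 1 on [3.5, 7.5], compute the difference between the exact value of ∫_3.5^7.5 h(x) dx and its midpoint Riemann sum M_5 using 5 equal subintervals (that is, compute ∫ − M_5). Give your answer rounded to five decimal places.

Exact integral: ∫_3.5^7.5 h(x) dx ≈ -1054.1666667.
M_5 = -1050.22.
Error ≈ -1054.1666667 − (-1050.22) ≈ -3.94667.

-3.94667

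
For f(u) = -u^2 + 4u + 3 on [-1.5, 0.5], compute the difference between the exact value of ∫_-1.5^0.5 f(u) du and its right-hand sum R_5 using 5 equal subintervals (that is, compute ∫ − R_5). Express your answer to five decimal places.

Exact integral: ∫_-1.5^0.5 f(u) du ≈ 0.8333333.
R_5 = 2.78.
Error ≈ 0.8333333 − 2.78 ≈ -1.94667.

-1.94667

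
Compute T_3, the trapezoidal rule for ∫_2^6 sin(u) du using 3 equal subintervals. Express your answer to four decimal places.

Δu = (6 − 2)/3 = 4/3.
f(2) ≈ 0.9093, f(10/3) ≈ -0.1906, f(14/3) ≈ -0.9990, f(6) ≈ -0.2794.
T_3 = (Δu/2)·[f(u_0) + 2f(u_1) + 2f(u_2) + f(u_3)].
Sum ≈ -1.1661.

-1.1661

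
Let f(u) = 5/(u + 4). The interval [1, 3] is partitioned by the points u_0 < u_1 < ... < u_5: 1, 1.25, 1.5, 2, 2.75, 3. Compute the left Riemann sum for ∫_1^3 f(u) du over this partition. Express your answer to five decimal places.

Subinterval widths: 0.25, 0.25, 0.5, 0.75, 0.25.
Left endpoints: 1, 1.25, 1.5, 2, 2.75.
f(1) = 1, f(1.25) = 20/21, f(1.5) = 10/11, f(2) = 5/6, f(2.75) = 20/27.
Sum = Σ Δu_i · f(u_i).
Sum ≈ 1.75283.

1.75283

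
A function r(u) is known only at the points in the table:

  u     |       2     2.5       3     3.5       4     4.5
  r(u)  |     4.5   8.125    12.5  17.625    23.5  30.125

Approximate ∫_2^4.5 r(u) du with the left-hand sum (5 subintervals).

Δu = 0.5.
Sum = 0.5·[4.5 + 8.125 + 12.5 + 17.625 + 23.5] = 33.125.

33.125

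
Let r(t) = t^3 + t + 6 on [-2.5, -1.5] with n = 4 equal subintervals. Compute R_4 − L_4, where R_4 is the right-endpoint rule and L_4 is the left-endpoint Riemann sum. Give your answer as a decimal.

3.3125

R_4 = -2.90625.
L_4 = -6.21875.
R_4 − L_4 = 3.3125.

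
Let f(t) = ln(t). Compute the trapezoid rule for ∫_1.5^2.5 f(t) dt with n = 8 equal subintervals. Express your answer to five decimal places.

0.68218

Δt = (2.5 − 1.5)/8 = 0.125.
f(1.5) ≈ 0.40547, f(1.625) ≈ 0.48551, f(1.75) ≈ 0.55962, f(1.875) ≈ 0.62861, f(2) ≈ 0.69315, f(2.125) ≈ 0.75377, f(2.25) ≈ 0.81093, f(2.375) ≈ 0.86500, f(2.5) ≈ 0.91629.
T_8 = (Δt/2)·[f(t_0) + 2f(t_1) + ... + 2f(t_{7}) + f(t_8)].
Sum ≈ 0.68218.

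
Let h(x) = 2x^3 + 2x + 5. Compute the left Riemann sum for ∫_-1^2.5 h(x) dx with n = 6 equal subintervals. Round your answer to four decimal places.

Δx = (2.5 − (-1))/6 = 7/12.
Left endpoints: -1, -5/12, 1/6, 0.75, 4/3, 23/12.
h(-1) = 1, h(-5/12) = 3475/864, h(1/6) = 577/108, h(0.75) = 7.34375, h(4/3) = 335/27, h(23/12) = 19799/864.
Sum = Δx · [h(-1) + h(-5/12) + h(1/6) + ...].
Sum ≈ 30.9349.

30.9349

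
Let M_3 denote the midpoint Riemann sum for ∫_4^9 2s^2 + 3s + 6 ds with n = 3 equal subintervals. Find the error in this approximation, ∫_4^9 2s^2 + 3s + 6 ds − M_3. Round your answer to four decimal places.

Exact integral: ∫_4^9 f(s) ds ≈ 570.833333.
M_3 ≈ 568.518519.
Error ≈ 570.833333 − 568.518519 ≈ 2.3148.

2.3148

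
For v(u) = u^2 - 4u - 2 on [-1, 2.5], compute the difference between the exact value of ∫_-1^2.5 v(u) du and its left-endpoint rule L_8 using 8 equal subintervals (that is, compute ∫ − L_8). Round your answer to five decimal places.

-2.02572

Exact integral: ∫_-1^2.5 v(u) du ≈ -11.9583333.
L_8 ≈ -9.9326172.
Error ≈ -11.9583333 − (-9.9326172) ≈ -2.02572.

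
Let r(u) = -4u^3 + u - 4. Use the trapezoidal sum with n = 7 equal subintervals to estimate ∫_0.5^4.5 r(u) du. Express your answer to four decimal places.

-422.5306

Δu = (4.5 − 0.5)/7 = 4/7.
r(0.5) = -4, r(15/14) = -2692/343, r(23/14) = -6892/343, r(31/14) = -15508/343, r(39/14) = -30076/343, r(47/14) = -52132/343, r(55/14) = -83212/343, r(4.5) = -364.
T_7 = (Δu/2)·[r(u_0) + 2r(u_1) + ... + 2r(u_{6}) + r(u_7)].
Sum ≈ -422.5306.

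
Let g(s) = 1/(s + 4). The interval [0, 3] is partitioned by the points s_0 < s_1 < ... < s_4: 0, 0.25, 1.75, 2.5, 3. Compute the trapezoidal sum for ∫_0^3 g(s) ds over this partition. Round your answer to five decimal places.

Subinterval widths: 0.25, 1.5, 0.75, 0.5.
g(0) = 0.25, g(0.25) = 4/17, g(1.75) = 4/23, g(2.5) = 2/13, g(3) = 1/7.
On each subinterval the trapezoid contributes (Δs_i/2)·[g(s_{i-1}) + g(s_i)].
Sum ≈ 0.56465.

0.56465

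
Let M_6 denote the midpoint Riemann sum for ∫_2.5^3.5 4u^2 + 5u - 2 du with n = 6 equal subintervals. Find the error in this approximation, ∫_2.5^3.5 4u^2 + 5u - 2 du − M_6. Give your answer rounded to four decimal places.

Exact integral: ∫_2.5^3.5 f(u) du ≈ 49.333333.
M_6 ≈ 49.324074.
Error ≈ 49.333333 − 49.324074 ≈ 0.0093.

0.0093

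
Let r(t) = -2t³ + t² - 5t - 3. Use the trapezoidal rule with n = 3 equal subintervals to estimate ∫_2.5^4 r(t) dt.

Δt = (4 − 2.5)/3 = 0.5.
r(2.5) = -40.5, r(3) = -63, r(3.5) = -94, r(4) = -135.
T_3 = (Δt/2)·[r(t_0) + 2r(t_1) + 2r(t_2) + r(t_3)].
Sum = -122.375.

-122.375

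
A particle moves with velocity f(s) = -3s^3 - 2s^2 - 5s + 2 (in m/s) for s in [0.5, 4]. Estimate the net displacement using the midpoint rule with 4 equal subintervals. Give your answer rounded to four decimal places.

Δs = (4 − 0.5)/4 = 0.875.
Midpoints: 0.9375, 1.8125, 2.6875, 3.5625.
f(0.9375) = -28333/4096, f(1.8125) = -129007/4096, f(2.6875) = -344537/4096, f(3.5625) = -724315/4096.
Sum = Δs · [f(0.9375) + f(1.8125) + f(2.6875) + f(3.5625)].
Sum ≈ -261.9429.

-261.9429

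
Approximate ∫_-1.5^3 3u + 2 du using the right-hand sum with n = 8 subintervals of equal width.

22.921875

Δu = (3 − (-1.5))/8 = 0.5625.
Right endpoints: -0.9375, -0.375, 0.1875, 0.75, 1.3125, 1.875, 2.4375, 3.
f(-0.9375) = -0.8125, f(-0.375) = 0.875, f(0.1875) = 2.5625, f(0.75) = 4.25, f(1.3125) = 5.9375, f(1.875) = 7.625, f(2.4375) = 9.3125, f(3) = 11.
Sum = Δu · [f(-0.9375) + f(-0.375) + f(0.1875) + ...].
Sum = 22.921875.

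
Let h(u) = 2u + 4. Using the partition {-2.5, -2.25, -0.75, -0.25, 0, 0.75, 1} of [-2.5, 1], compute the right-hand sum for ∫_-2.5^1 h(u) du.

Subinterval widths: 0.25, 1.5, 0.5, 0.25, 0.75, 0.25.
Right endpoints: -2.25, -0.75, -0.25, 0, 0.75, 1.
h(-2.25) = -0.5, h(-0.75) = 2.5, h(-0.25) = 3.5, h(0) = 4, h(0.75) = 5.5, h(1) = 6.
Sum = Σ Δu_i · h(u_i).
Sum = 12.

12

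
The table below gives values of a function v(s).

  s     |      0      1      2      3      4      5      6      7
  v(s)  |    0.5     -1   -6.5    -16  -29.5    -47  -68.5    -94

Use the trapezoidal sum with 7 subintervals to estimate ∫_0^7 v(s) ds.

Δs = 1.
T_7 = (1/2)·[0.5 + 2·(-1) + 2·(-6.5) + 2·(-16) + 2·(-29.5) + 2·(-47) + 2·(-68.5) + (-94)] = -215.25.

-215.25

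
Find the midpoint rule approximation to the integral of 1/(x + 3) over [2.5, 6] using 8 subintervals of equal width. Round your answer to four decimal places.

Δx = (6 − 2.5)/8 = 0.4375.
Midpoints: 2.71875, 3.15625, 3.59375, 4.03125, 4.46875, 4.90625, 5.34375, 5.78125.
f(2.71875) = 32/183, f(3.15625) = 32/197, f(3.59375) = 32/211, f(4.03125) = 32/225, f(4.46875) = 32/239, f(4.90625) = 32/253, f(5.34375) = 32/267, f(5.78125) = 32/281.
Sum = Δx · [f(2.71875) + f(3.15625) + f(3.59375) + ...].
Sum ≈ 0.4923.

0.4923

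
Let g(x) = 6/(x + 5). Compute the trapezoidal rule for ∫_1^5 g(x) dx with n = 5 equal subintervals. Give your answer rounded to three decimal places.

Δx = (5 − 1)/5 = 0.8.
g(1) = 1, g(1.8) = 15/17, g(2.6) = 15/19, g(3.4) = 5/7, g(4.2) = 15/23, g(5) = 0.6.
T_5 = (Δx/2)·[g(x_0) + 2g(x_1) + ... + 2g(x_{4}) + g(x_5)].
Sum ≈ 3.071.

3.071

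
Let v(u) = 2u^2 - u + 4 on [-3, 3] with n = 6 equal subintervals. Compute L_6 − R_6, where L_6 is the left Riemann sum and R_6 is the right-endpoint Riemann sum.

6

L_6 = 65.
R_6 = 59.
L_6 − R_6 = 6.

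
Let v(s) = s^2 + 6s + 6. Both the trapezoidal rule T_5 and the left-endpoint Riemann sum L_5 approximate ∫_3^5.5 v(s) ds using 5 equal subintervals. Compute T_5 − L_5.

T_5 = 125.3125.
L_5 = 116.25.
T_5 − L_5 = 9.0625.

9.0625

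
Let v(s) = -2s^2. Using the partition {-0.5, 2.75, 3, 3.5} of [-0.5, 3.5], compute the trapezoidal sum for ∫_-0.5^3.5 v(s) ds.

Subinterval widths: 3.25, 0.25, 0.5.
v(-0.5) = -0.5, v(2.75) = -15.125, v(3) = -18, v(3.5) = -24.5.
On each subinterval the trapezoid contributes (Δs_i/2)·[v(s_{i-1}) + v(s_i)].
Sum = -40.15625.

-40.15625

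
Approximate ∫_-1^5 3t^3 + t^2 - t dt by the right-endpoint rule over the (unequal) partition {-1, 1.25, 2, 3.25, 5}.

862.5078125

Subinterval widths: 2.25, 0.75, 1.25, 1.75.
Right endpoints: 1.25, 2, 3.25, 5.
f(1.25) = 6.171875, f(2) = 26, f(3.25) = 110.296875, f(5) = 395.
Sum = Σ Δt_i · f(t_i).
Sum = 862.5078125.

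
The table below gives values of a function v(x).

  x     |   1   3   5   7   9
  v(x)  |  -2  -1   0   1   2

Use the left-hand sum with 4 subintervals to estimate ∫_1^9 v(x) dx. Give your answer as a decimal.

-4

Δx = 2.
Sum = 2·[(-2) + (-1) + 0 + 1] = -4.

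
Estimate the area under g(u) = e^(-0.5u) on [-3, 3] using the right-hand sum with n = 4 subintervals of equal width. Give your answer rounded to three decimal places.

Δu = (3 − (-3))/4 = 1.5.
Right endpoints: -1.5, 0, 1.5, 3.
g(-1.5) ≈ 2.117, g(0) ≈ 1.000, g(1.5) ≈ 0.472, g(3) ≈ 0.223.
Sum = Δu · [g(-1.5) + g(0) + g(1.5) + g(3)].
Sum ≈ 5.719.

5.719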